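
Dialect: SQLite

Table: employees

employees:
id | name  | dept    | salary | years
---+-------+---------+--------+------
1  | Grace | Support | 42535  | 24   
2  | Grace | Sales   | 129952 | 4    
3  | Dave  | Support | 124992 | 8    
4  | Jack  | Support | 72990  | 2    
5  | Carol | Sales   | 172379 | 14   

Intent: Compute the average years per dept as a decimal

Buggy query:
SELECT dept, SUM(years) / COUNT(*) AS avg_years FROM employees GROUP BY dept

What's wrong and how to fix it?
Bug: SUM(years) and COUNT(*) are both integers; the division truncates the fractional part

Fix: Multiply by 1.0 (or CAST to REAL) to force floating-point division

Corrected query:
SELECT dept, SUM(years) * 1.0 / COUNT(*) AS avg_years FROM employees GROUP BY dept

Result:
dept    | avg_years
--------+----------
Sales   | 9        
Support | 11.333333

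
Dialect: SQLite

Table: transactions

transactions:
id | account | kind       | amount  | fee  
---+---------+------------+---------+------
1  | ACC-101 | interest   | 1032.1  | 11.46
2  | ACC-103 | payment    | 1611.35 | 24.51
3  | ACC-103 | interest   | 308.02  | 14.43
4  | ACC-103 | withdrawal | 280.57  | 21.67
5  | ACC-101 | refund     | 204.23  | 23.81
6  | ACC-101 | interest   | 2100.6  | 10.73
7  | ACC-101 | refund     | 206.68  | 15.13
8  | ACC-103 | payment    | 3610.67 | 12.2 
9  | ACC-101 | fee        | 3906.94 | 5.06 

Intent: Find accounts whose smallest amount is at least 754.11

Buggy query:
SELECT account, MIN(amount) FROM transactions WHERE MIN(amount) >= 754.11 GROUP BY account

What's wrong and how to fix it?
Bug: MIN() in WHERE is a misuse of aggregate

Fix: Use HAVING for the per-group MIN condition

Corrected query:
SELECT account, MIN(amount) FROM transactions GROUP BY account HAVING MIN(amount) >= 754.11

Result:
(no rows)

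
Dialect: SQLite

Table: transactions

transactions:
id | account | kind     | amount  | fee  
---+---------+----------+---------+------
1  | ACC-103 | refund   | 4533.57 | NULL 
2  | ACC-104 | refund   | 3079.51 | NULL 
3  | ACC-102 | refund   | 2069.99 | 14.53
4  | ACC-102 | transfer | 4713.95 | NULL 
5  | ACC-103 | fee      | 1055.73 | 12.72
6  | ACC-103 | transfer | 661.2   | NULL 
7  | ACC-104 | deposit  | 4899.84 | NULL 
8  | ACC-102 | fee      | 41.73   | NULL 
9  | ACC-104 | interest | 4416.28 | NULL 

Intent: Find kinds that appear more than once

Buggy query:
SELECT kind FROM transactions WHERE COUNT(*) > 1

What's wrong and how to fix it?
Bug: WHERE can't reference COUNT(*); aggregates are computed after WHERE

Fix: GROUP BY kind, then filter groups with HAVING COUNT(*) > 1

Corrected query:
SELECT kind FROM transactions GROUP BY kind HAVING COUNT(*) > 1

Result:
kind    
--------
fee     
refund  
transfer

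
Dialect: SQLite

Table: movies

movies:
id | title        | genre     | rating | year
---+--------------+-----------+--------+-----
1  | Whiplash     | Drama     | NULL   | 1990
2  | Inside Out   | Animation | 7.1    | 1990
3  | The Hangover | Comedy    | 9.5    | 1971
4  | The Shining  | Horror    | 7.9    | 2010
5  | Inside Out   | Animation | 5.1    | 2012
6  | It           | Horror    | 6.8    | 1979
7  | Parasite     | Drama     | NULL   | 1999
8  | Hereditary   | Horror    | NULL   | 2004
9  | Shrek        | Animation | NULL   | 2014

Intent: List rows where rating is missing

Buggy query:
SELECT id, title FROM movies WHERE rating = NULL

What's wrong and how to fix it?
Bug: '= NULL' is always unknown in SQL three-valued logic, so no rows match

Fix: Replace '= NULL' with 'IS NULL'

Corrected query:
SELECT id, title FROM movies WHERE rating IS NULL

Result:
id | title     
---+-----------
1  | Whiplash  
7  | Parasite  
8  | Hereditary
9  | Shrek     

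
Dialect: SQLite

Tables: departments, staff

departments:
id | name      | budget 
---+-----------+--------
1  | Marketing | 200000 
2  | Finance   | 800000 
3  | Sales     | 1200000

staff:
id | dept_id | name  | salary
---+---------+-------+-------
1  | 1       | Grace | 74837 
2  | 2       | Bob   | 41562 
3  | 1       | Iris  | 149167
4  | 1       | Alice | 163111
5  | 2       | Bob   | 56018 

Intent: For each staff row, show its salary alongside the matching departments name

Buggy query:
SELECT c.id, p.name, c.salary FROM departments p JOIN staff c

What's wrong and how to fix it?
Bug: JOIN with no ON clause produces a cartesian product; every staff row pairs with every departments row

Fix: Add ON c.dept_id = p.id to the JOIN

Corrected query:
SELECT c.id, p.name, c.salary FROM departments p JOIN staff c ON c.dept_id = p.id

Result:
id | name      | salary
---+-----------+-------
1  | Marketing | 74837 
2  | Finance   | 41562 
3  | Marketing | 149167
4  | Marketing | 163111
5  | Finance   | 56018 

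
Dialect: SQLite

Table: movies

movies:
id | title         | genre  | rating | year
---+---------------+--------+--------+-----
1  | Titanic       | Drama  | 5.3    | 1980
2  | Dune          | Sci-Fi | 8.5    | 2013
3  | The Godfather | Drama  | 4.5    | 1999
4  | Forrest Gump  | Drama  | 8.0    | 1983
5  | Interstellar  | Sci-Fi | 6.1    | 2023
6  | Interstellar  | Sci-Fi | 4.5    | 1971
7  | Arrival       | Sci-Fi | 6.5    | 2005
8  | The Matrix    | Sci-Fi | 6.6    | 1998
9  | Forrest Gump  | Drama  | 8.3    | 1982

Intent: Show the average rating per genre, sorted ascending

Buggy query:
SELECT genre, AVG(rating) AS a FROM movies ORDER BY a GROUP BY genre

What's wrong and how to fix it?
Bug: GROUP BY must precede ORDER BY

Fix: Move ORDER BY to the end, after GROUP BY

Corrected query:
SELECT genre, AVG(rating) AS a FROM movies GROUP BY genre ORDER BY a

Result:
genre  | a    
-------+------
Sci-Fi | 6.44 
Drama  | 6.525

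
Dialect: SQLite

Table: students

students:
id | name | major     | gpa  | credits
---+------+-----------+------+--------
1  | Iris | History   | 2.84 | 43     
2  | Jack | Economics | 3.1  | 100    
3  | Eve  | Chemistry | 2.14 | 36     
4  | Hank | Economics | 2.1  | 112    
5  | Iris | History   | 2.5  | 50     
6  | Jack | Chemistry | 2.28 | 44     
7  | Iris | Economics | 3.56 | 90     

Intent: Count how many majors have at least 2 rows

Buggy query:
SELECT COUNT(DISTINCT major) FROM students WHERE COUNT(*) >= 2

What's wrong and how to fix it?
Bug: WHERE filters individual rows, not groups, so a group-level COUNT is invalid there

Fix: Use a subquery that GROUPs and filters with HAVING, then count its rows

Corrected query:
SELECT COUNT(*) FROM (SELECT major FROM students GROUP BY major HAVING COUNT(*) >= 2)

Result:
COUNT(*)
--------
3       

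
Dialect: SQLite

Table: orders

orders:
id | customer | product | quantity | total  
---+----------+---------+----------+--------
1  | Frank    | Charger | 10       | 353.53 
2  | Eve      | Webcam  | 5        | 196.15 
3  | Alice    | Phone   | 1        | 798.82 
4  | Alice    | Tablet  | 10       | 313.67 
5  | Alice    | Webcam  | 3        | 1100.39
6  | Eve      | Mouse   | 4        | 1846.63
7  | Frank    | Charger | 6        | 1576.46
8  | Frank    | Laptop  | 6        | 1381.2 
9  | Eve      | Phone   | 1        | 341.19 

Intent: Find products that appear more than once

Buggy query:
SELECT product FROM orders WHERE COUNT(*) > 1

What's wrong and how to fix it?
Bug: WHERE can't reference COUNT(*); aggregates are computed after WHERE

Fix: GROUP BY product, then filter groups with HAVING COUNT(*) > 1

Corrected query:
SELECT product FROM orders GROUP BY product HAVING COUNT(*) > 1

Result:
product
-------
Charger
Phone  
Webcam 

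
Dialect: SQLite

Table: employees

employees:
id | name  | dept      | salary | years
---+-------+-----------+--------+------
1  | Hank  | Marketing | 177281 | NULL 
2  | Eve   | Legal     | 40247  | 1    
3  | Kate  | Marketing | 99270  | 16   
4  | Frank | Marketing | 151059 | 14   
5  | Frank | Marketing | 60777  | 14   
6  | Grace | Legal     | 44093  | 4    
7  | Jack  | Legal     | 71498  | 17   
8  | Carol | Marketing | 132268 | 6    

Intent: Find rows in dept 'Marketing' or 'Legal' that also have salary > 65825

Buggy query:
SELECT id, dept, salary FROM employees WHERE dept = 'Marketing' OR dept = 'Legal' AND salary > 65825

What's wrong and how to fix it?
Bug: AND binds tighter than OR, so this parses as dept = 'Marketing' OR (dept = 'Legal' AND salary > 65825)

Fix: Group the OR with parentheses (or use IN), then AND the threshold

Corrected query:
SELECT id, dept, salary FROM employees WHERE (dept = 'Marketing' OR dept = 'Legal') AND salary > 65825

Result:
id | dept      | salary
---+-----------+-------
1  | Marketing | 177281
3  | Marketing | 99270 
4  | Marketing | 151059
7  | Legal     | 71498 
8  | Marketing | 132268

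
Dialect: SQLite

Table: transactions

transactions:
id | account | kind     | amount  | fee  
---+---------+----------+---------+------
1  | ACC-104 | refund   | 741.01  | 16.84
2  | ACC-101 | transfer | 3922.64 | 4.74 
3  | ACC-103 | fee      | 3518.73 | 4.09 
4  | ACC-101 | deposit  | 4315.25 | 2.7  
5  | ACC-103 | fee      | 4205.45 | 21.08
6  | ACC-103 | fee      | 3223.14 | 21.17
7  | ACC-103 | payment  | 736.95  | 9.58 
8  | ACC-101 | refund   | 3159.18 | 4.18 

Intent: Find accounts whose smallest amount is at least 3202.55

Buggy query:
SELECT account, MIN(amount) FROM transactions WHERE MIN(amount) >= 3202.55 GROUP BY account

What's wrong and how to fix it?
Bug: MIN() in WHERE is a misuse of aggregate

Fix: Use HAVING for the per-group MIN condition

Corrected query:
SELECT account, MIN(amount) FROM transactions GROUP BY account HAVING MIN(amount) >= 3202.55

Result:
(no rows)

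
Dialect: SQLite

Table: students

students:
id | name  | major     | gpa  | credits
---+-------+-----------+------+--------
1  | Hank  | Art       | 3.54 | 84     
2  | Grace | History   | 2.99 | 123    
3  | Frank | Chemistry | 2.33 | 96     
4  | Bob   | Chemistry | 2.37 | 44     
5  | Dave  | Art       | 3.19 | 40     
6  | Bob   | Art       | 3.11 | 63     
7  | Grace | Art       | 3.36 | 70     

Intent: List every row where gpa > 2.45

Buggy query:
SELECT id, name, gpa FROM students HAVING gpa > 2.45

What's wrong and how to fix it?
Bug: HAVING filters the output of aggregation, but this query has no GROUP BY and no aggregate functions, so SQLite rejects it (HAVING clause on a non-aggregate query); the condition here is per row

Fix: Use WHERE for row-level filtering

Corrected query:
SELECT id, name, gpa FROM students WHERE gpa > 2.45

Result:
id | name  | gpa 
---+-------+-----
1  | Hank  | 3.54
2  | Grace | 2.99
5  | Dave  | 3.19
6  | Bob   | 3.11
7  | Grace | 3.36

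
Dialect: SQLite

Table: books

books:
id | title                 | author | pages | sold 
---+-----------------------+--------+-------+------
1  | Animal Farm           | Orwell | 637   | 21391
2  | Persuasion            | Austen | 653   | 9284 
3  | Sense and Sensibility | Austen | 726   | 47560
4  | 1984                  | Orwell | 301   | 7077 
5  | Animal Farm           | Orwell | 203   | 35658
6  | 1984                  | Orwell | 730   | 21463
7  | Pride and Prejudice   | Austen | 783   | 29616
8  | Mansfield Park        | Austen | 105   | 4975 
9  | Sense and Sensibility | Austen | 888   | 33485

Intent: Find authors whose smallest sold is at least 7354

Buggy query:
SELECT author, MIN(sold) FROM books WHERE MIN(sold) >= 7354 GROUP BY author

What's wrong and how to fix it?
Bug: Aggregates like MIN are computed per group after WHERE runs

Fix: Use HAVING for the per-group MIN condition

Corrected query:
SELECT author, MIN(sold) FROM books GROUP BY author HAVING MIN(sold) >= 7354

Result:
(no rows)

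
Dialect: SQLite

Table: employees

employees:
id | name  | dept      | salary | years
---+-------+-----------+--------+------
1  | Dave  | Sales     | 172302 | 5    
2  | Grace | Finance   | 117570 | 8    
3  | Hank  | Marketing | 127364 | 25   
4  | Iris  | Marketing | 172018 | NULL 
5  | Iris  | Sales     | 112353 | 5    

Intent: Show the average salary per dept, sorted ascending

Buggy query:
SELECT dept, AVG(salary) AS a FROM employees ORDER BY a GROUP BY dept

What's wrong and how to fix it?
Bug: ORDER BY appears before GROUP BY; SQL clause order requires GROUP BY first

Fix: Reorder: SELECT … FROM … GROUP BY … ORDER BY …

Corrected query:
SELECT dept, AVG(salary) AS a FROM employees GROUP BY dept ORDER BY a

Result:
dept      | a       
----------+---------
Finance   | 117570  
Sales     | 142327.5
Marketing | 149691  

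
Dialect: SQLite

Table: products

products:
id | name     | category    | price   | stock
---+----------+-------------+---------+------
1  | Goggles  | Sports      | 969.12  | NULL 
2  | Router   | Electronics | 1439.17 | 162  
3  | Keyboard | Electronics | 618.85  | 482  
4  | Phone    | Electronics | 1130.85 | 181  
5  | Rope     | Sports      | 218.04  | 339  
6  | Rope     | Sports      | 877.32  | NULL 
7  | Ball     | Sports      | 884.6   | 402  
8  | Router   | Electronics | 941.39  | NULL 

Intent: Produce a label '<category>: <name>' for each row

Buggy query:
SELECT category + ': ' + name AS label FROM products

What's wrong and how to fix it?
Bug: '+' is numeric addition; on text columns SQLite converts them to 0 instead of concatenating

Fix: Use the || operator for string concatenation

Corrected query:
SELECT category || ': ' || name AS label FROM products

Result:
label                
---------------------
Sports: Goggles      
Electronics: Router  
Electronics: Keyboard
Electronics: Phone   
Sports: Rope         
Sports: Rope         
Sports: Ball         
Electronics: Router  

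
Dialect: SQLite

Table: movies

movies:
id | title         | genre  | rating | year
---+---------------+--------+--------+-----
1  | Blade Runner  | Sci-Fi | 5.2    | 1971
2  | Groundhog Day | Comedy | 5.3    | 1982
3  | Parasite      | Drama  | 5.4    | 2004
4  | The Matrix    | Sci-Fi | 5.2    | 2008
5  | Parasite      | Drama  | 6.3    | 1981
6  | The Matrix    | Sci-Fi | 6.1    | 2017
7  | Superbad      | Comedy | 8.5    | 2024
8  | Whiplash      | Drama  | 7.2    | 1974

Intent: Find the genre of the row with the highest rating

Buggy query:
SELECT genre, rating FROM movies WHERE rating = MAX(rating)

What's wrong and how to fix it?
Bug: MAX(rating) is an aggregate and cannot be used directly in WHERE

Fix: Use a subquery: WHERE rating = (SELECT MAX(rating) FROM movies)

Corrected query:
SELECT genre, rating FROM movies WHERE rating = (SELECT MAX(rating) FROM movies)

Result:
genre  | rating
-------+-------
Comedy | 8.5   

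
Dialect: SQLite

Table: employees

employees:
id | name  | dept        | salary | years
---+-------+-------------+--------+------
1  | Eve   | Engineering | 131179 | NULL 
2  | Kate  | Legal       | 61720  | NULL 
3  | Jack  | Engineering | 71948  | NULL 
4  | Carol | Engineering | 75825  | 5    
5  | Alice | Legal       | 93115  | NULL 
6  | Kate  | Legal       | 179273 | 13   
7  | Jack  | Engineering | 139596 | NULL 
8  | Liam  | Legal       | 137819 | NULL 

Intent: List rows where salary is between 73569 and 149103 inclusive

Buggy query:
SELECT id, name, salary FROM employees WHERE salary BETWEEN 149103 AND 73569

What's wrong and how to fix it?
Bug: The bounds are reversed; BETWEEN a AND b requires a <= b to match anything

Fix: Write BETWEEN 73569 AND 149103

Corrected query:
SELECT id, name, salary FROM employees WHERE salary BETWEEN 73569 AND 149103

Result:
id | name  | salary
---+-------+-------
1  | Eve   | 131179
4  | Carol | 75825 
5  | Alice | 93115 
7  | Jack  | 139596
8  | Liam  | 137819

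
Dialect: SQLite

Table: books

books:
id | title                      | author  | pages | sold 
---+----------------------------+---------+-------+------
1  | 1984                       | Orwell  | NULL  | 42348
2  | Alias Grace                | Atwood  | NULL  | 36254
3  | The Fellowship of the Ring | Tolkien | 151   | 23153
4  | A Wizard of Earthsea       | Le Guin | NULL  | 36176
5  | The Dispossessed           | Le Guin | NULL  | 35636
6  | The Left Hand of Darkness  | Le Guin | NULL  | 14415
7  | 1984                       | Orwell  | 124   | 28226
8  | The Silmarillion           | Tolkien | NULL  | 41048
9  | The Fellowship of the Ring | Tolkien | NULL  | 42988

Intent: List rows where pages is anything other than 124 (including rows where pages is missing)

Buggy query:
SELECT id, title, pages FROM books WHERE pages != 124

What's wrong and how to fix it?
Bug: Inequality against NULL is unknown, not true; rows with NULL are dropped

Fix: Add an explicit OR pages IS NULL to include the missing-value rows

Corrected query:
SELECT id, title, pages FROM books WHERE pages != 124 OR pages IS NULL

Result:
id | title                      | pages
---+----------------------------+------
1  | 1984                       | NULL 
2  | Alias Grace                | NULL 
3  | The Fellowship of the Ring | 151  
4  | A Wizard of Earthsea       | NULL 
5  | The Dispossessed           | NULL 
6  | The Left Hand of Darkness  | NULL 
8  | The Silmarillion           | NULL 
9  | The Fellowship of the Ring | NULL 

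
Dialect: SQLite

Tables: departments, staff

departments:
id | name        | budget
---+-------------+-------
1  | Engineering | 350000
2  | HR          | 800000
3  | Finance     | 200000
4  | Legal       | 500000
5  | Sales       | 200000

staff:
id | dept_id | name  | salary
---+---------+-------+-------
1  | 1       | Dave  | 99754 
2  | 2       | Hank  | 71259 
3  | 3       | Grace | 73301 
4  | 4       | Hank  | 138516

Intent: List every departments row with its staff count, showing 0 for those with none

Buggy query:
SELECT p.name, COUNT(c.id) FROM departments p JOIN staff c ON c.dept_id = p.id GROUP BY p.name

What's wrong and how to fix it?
Bug: An inner join excludes parents with zero children

Fix: Switch to LEFT JOIN to retain unmatched parent rows

Corrected query:
SELECT p.name, COUNT(c.id) FROM departments p LEFT JOIN staff c ON c.dept_id = p.id GROUP BY p.name

Result:
name        | COUNT(c.id)
------------+------------
Engineering | 1          
Finance     | 1          
HR          | 1          
Legal       | 1          
Sales       | 0          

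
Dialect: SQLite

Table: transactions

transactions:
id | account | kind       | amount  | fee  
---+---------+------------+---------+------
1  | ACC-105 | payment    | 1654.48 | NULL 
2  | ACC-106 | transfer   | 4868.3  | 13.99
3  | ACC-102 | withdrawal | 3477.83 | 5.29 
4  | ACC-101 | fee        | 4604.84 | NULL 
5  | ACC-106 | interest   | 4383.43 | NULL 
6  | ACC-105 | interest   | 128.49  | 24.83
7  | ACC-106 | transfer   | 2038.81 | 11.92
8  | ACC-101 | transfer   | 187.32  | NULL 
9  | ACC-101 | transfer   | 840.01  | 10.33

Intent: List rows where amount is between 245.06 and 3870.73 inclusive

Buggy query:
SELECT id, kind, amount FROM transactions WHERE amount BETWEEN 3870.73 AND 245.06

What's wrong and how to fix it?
Bug: BETWEEN expects the lower bound first; with 3870.73 AND 245.06 the range is empty

Fix: Swap the bounds so the smaller value comes first

Corrected query:
SELECT id, kind, amount FROM transactions WHERE amount BETWEEN 245.06 AND 3870.73

Result:
id | kind       | amount 
---+------------+--------
1  | payment    | 1654.48
3  | withdrawal | 3477.83
7  | transfer   | 2038.81
9  | transfer   | 840.01 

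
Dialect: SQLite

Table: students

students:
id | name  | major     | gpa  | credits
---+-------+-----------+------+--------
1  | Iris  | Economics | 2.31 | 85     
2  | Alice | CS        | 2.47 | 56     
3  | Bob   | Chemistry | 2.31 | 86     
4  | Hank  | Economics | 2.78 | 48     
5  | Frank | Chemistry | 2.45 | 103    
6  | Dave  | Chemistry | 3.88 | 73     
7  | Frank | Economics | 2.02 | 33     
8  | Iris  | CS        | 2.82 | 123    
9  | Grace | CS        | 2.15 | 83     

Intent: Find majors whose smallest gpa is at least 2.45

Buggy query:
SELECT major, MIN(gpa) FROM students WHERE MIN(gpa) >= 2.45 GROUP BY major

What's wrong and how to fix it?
Bug: Aggregates like MIN are computed per group after WHERE runs

Fix: Replace WHERE with HAVING after the GROUP BY

Corrected query:
SELECT major, MIN(gpa) FROM students GROUP BY major HAVING MIN(gpa) >= 2.45

Result:
(no rows)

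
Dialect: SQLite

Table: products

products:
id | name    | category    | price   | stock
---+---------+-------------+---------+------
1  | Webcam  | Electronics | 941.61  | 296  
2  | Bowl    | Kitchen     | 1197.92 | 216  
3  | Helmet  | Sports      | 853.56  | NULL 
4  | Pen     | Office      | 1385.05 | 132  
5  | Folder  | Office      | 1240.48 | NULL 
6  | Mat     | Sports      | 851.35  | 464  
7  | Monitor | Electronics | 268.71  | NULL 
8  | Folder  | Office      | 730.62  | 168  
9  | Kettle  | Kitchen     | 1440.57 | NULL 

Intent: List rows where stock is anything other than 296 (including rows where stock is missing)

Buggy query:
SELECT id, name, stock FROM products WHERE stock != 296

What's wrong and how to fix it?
Bug: Inequality against NULL is unknown, not true; rows with NULL are dropped

Fix: Handle NULL separately with IS NULL alongside the inequality

Corrected query:
SELECT id, name, stock FROM products WHERE stock != 296 OR stock IS NULL

Result:
id | name    | stock
---+---------+------
2  | Bowl    | 216  
3  | Helmet  | NULL 
4  | Pen     | 132  
5  | Folder  | NULL 
6  | Mat     | 464  
7  | Monitor | NULL 
8  | Folder  | 168  
9  | Kettle  | NULL 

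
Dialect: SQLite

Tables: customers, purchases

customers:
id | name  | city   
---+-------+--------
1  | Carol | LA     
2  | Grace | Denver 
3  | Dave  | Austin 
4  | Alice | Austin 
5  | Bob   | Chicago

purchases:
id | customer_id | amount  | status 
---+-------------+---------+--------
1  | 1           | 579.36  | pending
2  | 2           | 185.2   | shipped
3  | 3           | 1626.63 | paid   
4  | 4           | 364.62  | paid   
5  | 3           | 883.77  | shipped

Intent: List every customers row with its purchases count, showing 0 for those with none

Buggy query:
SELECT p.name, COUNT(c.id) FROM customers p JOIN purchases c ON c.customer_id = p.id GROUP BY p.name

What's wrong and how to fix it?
Bug: INNER JOIN drops customers rows that have no matching purchases rows

Fix: Switch to LEFT JOIN to retain unmatched parent rows

Corrected query:
SELECT p.name, COUNT(c.id) FROM customers p LEFT JOIN purchases c ON c.customer_id = p.id GROUP BY p.name

Result:
name  | COUNT(c.id)
------+------------
Alice | 1          
Bob   | 0          
Carol | 1          
Dave  | 2          
Grace | 1          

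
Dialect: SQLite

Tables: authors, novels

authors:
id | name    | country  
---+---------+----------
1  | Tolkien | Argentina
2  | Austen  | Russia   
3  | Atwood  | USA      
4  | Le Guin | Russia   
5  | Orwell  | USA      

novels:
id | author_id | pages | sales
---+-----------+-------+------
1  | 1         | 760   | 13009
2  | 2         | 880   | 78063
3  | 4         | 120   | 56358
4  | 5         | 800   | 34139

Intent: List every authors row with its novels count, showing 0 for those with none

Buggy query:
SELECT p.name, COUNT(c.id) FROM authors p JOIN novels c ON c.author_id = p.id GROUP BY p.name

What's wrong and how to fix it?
Bug: INNER JOIN drops authors rows that have no matching novels rows

Fix: Switch to LEFT JOIN to retain unmatched parent rows

Corrected query:
SELECT p.name, COUNT(c.id) FROM authors p LEFT JOIN novels c ON c.author_id = p.id GROUP BY p.name

Result:
name    | COUNT(c.id)
--------+------------
Atwood  | 0          
Austen  | 1          
Le Guin | 1          
Orwell  | 1          
Tolkien | 1          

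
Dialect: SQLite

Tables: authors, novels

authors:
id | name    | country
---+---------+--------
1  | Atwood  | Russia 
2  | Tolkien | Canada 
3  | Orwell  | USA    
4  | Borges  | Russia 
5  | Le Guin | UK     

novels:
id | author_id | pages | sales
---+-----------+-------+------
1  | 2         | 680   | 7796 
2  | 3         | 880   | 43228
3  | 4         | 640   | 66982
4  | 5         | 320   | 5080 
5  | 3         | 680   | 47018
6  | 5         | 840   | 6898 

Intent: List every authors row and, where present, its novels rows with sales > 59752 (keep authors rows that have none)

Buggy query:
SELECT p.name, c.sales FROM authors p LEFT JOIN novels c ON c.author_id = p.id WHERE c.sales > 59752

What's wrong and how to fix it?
Bug: A WHERE condition on the right-hand table after LEFT JOIN drops unmatched parents

Fix: Put 'c.sales > 59752' in the JOIN's ON clause instead of WHERE

Corrected query:
SELECT p.name, c.sales FROM authors p LEFT JOIN novels c ON c.author_id = p.id AND c.sales > 59752

Result:
name    | sales
--------+------
Atwood  | NULL 
Tolkien | NULL 
Orwell  | NULL 
Borges  | 66982
Le Guin | NULL 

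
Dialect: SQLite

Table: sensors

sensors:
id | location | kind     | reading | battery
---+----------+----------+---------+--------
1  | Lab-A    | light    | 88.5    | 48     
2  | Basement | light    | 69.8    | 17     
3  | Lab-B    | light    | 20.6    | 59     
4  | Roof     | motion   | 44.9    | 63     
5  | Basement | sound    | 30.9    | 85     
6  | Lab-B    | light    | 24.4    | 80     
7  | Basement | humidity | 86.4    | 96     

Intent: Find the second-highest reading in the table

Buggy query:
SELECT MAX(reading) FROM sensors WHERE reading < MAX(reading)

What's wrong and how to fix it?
Bug: The inner MAX is an aggregate inside WHERE, which is not allowed

Fix: Put the inner MAX in a scalar subquery

Corrected query:
SELECT MAX(reading) FROM sensors WHERE reading < (SELECT MAX(reading) FROM sensors)

Result:
MAX(reading)
------------
86.4        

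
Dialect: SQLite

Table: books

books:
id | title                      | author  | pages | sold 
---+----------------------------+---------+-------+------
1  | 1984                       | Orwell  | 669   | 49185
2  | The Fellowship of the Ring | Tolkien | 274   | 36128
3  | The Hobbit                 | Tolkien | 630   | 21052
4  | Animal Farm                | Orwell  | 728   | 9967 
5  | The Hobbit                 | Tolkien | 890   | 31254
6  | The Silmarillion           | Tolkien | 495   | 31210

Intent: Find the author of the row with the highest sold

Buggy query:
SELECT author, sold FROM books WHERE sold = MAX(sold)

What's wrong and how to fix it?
Bug: WHERE is evaluated per row; an aggregate over the whole table isn't defined there

Fix: Wrap MAX in a scalar subquery so WHERE compares against a single value

Corrected query:
SELECT author, sold FROM books WHERE sold = (SELECT MAX(sold) FROM books)

Result:
author | sold 
-------+------
Orwell | 49185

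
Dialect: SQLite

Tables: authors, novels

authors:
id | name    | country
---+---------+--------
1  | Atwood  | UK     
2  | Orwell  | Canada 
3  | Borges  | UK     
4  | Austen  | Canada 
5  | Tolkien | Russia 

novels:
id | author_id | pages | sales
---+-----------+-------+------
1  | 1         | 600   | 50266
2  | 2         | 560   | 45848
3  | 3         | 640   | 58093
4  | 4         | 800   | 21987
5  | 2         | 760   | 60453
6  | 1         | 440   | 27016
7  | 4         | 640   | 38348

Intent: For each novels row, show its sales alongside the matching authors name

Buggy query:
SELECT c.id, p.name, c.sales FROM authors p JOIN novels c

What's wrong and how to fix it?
Bug: JOIN with no ON clause produces a cartesian product; every novels row pairs with every authors row

Fix: Specify the join condition linking the foreign key to the parent id

Corrected query:
SELECT c.id, p.name, c.sales FROM authors p JOIN novels c ON c.author_id = p.id

Result:
id | name   | sales
---+--------+------
1  | Atwood | 50266
2  | Orwell | 45848
3  | Borges | 58093
4  | Austen | 21987
5  | Orwell | 60453
6  | Atwood | 27016
7  | Austen | 38348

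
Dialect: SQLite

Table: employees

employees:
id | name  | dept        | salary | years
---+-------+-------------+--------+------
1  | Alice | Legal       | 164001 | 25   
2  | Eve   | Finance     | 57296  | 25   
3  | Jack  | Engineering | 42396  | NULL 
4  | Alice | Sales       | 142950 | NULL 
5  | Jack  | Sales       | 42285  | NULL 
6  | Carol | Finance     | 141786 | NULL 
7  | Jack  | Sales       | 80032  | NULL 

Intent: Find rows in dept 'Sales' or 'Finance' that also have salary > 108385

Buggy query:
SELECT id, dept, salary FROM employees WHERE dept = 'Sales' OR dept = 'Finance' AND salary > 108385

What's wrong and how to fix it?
Bug: Without parentheses, AND is evaluated before OR, so the salary filter only applies to the 'Finance' branch

Fix: Add parentheses around the OR so the AND applies to both alternatives

Corrected query:
SELECT id, dept, salary FROM employees WHERE (dept = 'Sales' OR dept = 'Finance') AND salary > 108385

Result:
id | dept    | salary
---+---------+-------
4  | Sales   | 142950
6  | Finance | 141786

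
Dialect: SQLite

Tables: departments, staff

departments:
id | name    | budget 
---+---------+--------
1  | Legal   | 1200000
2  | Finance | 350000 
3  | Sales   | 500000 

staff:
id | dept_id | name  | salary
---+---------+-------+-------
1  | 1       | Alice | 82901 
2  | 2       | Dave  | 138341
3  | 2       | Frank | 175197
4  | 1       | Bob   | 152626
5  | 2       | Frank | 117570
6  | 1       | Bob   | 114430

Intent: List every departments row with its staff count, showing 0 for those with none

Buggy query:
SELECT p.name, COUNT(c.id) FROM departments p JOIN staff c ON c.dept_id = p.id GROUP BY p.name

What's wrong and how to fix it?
Bug: INNER JOIN drops departments rows that have no matching staff rows

Fix: Switch to LEFT JOIN to retain unmatched parent rows

Corrected query:
SELECT p.name, COUNT(c.id) FROM departments p LEFT JOIN staff c ON c.dept_id = p.id GROUP BY p.name

Result:
name    | COUNT(c.id)
--------+------------
Finance | 3          
Legal   | 3          
Sales   | 0          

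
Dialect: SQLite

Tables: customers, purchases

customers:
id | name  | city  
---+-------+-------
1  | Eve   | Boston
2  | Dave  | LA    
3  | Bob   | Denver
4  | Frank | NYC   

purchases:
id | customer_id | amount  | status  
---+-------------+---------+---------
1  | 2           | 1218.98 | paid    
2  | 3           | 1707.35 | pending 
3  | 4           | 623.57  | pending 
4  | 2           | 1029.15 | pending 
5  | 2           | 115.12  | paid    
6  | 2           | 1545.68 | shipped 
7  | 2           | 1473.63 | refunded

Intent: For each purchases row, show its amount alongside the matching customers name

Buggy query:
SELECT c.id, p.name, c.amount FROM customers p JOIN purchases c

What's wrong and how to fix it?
Bug: Missing join condition: each purchases row is matched to all customers rows instead of just its own

Fix: Add ON c.customer_id = p.id to the JOIN

Corrected query:
SELECT c.id, p.name, c.amount FROM customers p JOIN purchases c ON c.customer_id = p.id

Result:
id | name  | amount 
---+-------+--------
1  | Dave  | 1218.98
2  | Bob   | 1707.35
3  | Frank | 623.57 
4  | Dave  | 1029.15
5  | Dave  | 115.12 
6  | Dave  | 1545.68
7  | Dave  | 1473.63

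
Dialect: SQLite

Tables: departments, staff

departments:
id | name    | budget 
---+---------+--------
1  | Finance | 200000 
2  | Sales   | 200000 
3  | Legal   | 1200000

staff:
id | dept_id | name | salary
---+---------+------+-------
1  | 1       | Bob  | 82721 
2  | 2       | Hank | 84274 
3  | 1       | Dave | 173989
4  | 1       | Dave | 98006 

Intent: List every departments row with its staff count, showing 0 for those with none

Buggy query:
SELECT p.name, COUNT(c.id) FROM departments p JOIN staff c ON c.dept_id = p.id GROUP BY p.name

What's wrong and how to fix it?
Bug: An inner join excludes parents with zero children

Fix: Use LEFT JOIN so parents without children still appear (COUNT(c.id) gives 0)

Corrected query:
SELECT p.name, COUNT(c.id) FROM departments p LEFT JOIN staff c ON c.dept_id = p.id GROUP BY p.name

Result:
name    | COUNT(c.id)
--------+------------
Finance | 3          
Legal   | 0          
Sales   | 1          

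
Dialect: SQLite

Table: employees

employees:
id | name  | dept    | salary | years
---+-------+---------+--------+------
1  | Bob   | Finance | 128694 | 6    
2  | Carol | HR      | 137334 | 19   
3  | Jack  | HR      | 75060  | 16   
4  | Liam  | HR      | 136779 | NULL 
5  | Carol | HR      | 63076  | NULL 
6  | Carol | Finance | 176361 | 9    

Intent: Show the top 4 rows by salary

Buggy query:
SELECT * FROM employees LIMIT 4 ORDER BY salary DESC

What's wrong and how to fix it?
Bug: ORDER BY cannot follow LIMIT; LIMIT is the final clause

Fix: Sort with ORDER BY, then apply LIMIT

Corrected query:
SELECT * FROM employees ORDER BY salary DESC LIMIT 4

Result:
id | name  | dept    | salary | years
---+-------+---------+--------+------
6  | Carol | Finance | 176361 | 9    
2  | Carol | HR      | 137334 | 19   
4  | Liam  | HR      | 136779 | NULL 
1  | Bob   | Finance | 128694 | 6    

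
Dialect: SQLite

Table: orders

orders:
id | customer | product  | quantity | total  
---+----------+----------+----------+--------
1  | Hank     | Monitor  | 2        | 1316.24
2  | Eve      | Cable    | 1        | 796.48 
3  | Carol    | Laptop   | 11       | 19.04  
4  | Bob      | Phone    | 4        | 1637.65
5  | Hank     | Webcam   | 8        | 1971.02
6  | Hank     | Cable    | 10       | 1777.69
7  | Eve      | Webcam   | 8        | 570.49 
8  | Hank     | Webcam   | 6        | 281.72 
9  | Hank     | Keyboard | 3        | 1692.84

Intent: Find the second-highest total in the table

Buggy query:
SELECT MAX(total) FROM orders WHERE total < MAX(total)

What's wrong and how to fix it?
Bug: The inner MAX is an aggregate inside WHERE, which is not allowed

Fix: Compute the overall MAX in a subquery, then take MAX of rows below it

Corrected query:
SELECT MAX(total) FROM orders WHERE total < (SELECT MAX(total) FROM orders)

Result:
MAX(total)
----------
1777.69   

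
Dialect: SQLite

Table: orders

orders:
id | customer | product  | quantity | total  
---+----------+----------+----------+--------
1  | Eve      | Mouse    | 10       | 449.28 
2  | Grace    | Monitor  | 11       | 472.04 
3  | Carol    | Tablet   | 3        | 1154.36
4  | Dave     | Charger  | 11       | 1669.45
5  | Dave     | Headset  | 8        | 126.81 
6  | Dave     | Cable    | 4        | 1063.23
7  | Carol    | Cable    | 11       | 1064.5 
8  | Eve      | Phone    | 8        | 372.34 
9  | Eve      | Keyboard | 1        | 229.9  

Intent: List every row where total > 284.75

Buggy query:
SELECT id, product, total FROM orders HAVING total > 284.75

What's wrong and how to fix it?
Bug: HAVING filters the output of aggregation, but this query has no GROUP BY and no aggregate functions, so SQLite rejects it (HAVING clause on a non-aggregate query); the condition here is per row

Fix: Use WHERE for row-level filtering

Corrected query:
SELECT id, product, total FROM orders WHERE total > 284.75

Result:
id | product | total  
---+---------+--------
1  | Mouse   | 449.28 
2  | Monitor | 472.04 
3  | Tablet  | 1154.36
4  | Charger | 1669.45
6  | Cable   | 1063.23
7  | Cable   | 1064.5 
8  | Phone   | 372.34 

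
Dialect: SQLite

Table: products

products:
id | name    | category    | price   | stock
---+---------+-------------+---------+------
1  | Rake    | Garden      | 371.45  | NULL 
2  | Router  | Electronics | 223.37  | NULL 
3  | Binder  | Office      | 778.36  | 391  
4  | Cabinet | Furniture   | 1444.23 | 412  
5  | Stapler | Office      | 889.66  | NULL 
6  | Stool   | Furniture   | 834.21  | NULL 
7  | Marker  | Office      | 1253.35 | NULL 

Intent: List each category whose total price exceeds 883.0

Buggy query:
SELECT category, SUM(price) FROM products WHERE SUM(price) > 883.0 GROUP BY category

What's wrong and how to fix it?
Bug: WHERE runs before GROUP BY, so aggregates aren't available there

Fix: Move the aggregate condition to a HAVING clause

Corrected query:
SELECT category, SUM(price) FROM products GROUP BY category HAVING SUM(price) > 883.0

Result:
category  | SUM(price)
----------+-----------
Furniture | 2278.44   
Office    | 2921.37   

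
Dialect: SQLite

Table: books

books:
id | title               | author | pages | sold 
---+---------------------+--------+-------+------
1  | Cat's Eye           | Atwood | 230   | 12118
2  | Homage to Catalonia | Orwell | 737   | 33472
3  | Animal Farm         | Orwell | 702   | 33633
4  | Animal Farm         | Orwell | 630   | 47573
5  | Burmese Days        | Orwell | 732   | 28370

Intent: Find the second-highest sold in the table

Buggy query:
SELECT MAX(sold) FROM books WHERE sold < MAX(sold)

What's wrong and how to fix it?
Bug: MAX(sold) on the right of the comparison is an aggregate-in-WHERE error

Fix: Put the inner MAX in a scalar subquery

Corrected query:
SELECT MAX(sold) FROM books WHERE sold < (SELECT MAX(sold) FROM books)

Result:
MAX(sold)
---------
33633    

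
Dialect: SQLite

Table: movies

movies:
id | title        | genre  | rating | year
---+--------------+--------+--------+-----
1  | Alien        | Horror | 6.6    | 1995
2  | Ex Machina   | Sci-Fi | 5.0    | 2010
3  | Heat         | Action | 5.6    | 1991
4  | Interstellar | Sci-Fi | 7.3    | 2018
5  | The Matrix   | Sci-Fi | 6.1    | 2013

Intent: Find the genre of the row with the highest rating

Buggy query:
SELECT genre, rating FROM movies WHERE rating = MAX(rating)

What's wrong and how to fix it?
Bug: MAX(rating) is an aggregate and cannot be used directly in WHERE

Fix: Wrap MAX in a scalar subquery so WHERE compares against a single value

Corrected query:
SELECT genre, rating FROM movies WHERE rating = (SELECT MAX(rating) FROM movies)

Result:
genre  | rating
-------+-------
Sci-Fi | 7.3   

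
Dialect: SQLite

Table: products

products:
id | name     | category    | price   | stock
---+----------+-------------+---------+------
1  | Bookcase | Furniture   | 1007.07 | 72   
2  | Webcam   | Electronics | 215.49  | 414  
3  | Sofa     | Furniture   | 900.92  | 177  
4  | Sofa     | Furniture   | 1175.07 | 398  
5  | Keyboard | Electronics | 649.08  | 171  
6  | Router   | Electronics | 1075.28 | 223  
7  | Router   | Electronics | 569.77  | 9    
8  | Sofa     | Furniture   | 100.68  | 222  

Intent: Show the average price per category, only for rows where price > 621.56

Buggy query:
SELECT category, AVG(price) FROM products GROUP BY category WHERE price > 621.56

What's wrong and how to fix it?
Bug: WHERE cannot follow GROUP BY

Fix: Place WHERE between FROM and GROUP BY

Corrected query:
SELECT category, AVG(price) FROM products WHERE price > 621.56 GROUP BY category

Result:
category    | AVG(price) 
------------+------------
Electronics | 862.18     
Furniture   | 1027.686667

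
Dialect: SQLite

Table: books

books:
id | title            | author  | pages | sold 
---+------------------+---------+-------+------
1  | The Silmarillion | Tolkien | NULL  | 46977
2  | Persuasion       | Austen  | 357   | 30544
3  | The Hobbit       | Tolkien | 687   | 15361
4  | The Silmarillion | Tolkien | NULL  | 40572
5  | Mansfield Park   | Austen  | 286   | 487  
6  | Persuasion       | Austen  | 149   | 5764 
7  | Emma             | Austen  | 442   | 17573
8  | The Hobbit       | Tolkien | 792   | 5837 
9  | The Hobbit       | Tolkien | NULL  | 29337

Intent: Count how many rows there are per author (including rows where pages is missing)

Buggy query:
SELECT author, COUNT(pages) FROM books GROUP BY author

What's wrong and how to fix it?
Bug: COUNT(column) counts non-NULL values only; rows with NULL pages aren't counted

Fix: Use COUNT(*) to count all rows regardless of NULL

Corrected query:
SELECT author, COUNT(*) FROM books GROUP BY author

Result:
author  | COUNT(*)
--------+---------
Austen  | 4       
Tolkien | 5       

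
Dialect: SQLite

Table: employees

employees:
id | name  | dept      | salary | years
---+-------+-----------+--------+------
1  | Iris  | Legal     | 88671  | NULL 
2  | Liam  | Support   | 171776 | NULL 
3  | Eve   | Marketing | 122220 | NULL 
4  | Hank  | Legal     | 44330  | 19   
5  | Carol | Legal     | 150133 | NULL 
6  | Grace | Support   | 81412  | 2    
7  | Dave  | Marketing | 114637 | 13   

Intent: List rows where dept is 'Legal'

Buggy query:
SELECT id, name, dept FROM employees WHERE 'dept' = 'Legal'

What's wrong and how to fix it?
Bug: 'dept' in single quotes is a string literal, not the column; the comparison is literal-vs-literal and never true

Fix: Remove the quotes around the column name (or use double quotes for an identifier)

Corrected query:
SELECT id, name, dept FROM employees WHERE dept = 'Legal'

Result:
id | name  | dept 
---+-------+------
1  | Iris  | Legal
4  | Hank  | Legal
5  | Carol | Legal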